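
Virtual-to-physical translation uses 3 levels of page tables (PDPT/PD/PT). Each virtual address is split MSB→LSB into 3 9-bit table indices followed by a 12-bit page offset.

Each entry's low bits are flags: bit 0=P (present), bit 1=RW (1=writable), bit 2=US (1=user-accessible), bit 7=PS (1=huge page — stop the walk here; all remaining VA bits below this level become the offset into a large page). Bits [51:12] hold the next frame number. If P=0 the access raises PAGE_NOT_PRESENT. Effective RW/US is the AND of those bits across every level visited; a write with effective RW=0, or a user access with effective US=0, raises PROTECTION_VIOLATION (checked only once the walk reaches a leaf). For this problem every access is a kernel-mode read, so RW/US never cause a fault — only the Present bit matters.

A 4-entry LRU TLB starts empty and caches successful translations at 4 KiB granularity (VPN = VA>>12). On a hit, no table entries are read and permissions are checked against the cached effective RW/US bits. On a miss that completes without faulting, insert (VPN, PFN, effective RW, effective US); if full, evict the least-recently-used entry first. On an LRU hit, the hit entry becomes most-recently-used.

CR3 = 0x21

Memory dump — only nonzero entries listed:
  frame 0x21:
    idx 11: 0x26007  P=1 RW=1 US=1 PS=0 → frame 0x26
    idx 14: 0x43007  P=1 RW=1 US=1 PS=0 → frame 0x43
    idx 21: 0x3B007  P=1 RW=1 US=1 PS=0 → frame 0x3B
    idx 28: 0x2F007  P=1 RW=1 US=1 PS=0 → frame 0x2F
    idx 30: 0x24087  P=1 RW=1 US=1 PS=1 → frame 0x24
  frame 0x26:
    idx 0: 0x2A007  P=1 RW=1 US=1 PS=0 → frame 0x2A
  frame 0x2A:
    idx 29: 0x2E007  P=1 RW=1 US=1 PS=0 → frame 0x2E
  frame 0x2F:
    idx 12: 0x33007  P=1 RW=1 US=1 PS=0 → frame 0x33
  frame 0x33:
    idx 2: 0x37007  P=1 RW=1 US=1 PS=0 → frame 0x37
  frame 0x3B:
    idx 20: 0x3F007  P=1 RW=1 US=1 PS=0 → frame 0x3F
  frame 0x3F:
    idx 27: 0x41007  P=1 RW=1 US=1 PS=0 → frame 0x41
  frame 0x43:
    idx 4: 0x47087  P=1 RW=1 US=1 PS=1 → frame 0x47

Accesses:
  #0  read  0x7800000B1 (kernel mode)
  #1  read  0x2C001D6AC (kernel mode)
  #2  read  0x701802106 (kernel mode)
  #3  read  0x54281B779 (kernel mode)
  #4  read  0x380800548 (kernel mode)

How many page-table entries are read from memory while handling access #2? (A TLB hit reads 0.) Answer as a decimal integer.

Trace:
#0 VA=0x7800000B1 (r,kernel):
  lvl0: tbl 0x21, slot 30 ⇒ 0x24087 (P1/RW1/US1/PS1)
  → PA=0x240B1 (huge @L0)  (1 entries read)
#1 VA=0x2C001D6AC (r,kernel):
  lvl0: tbl 0x21, slot 11 ⇒ 0x26007 (P1/RW1/US1/PS0)
  lvl1: tbl 0x26, slot 0 ⇒ 0x2A007 (P1/RW1/US1/PS0)
  lvl2: tbl 0x2A, slot 29 ⇒ 0x2E007 (P1/RW1/US1/PS0)
  → PA=0x2E6AC  (3 entries read)
#2 VA=0x701802106 (r,kernel):
  lvl0: tbl 0x21, slot 28 ⇒ 0x2F007 (P1/RW1/US1/PS0)
  lvl1: tbl 0x2F, slot 12 ⇒ 0x33007 (P1/RW1/US1/PS0)
  lvl2: tbl 0x33, slot 2 ⇒ 0x37007 (P1/RW1/US1/PS0)
  → PA=0x37106  (3 entries read)
#3 VA=0x54281B779 (r,kernel):
  lvl0: tbl 0x21, slot 21 ⇒ 0x3B007 (P1/RW1/US1/PS0)
  lvl1: tbl 0x3B, slot 20 ⇒ 0x3F007 (P1/RW1/US1/PS0)
  lvl2: tbl 0x3F, slot 27 ⇒ 0x41007 (P1/RW1/US1/PS0)
  → PA=0x41779  (3 entries read)
#4 VA=0x380800548 (r,kernel):
  lvl0: tbl 0x21, slot 14 ⇒ 0x43007 (P1/RW1/US1/PS0)
  lvl1: tbl 0x43, slot 4 ⇒ 0x47087 (P1/RW1/US1/PS1)
  → PA=0x47548 (huge @L1)  (2 entries read)

Entries read for #2: 3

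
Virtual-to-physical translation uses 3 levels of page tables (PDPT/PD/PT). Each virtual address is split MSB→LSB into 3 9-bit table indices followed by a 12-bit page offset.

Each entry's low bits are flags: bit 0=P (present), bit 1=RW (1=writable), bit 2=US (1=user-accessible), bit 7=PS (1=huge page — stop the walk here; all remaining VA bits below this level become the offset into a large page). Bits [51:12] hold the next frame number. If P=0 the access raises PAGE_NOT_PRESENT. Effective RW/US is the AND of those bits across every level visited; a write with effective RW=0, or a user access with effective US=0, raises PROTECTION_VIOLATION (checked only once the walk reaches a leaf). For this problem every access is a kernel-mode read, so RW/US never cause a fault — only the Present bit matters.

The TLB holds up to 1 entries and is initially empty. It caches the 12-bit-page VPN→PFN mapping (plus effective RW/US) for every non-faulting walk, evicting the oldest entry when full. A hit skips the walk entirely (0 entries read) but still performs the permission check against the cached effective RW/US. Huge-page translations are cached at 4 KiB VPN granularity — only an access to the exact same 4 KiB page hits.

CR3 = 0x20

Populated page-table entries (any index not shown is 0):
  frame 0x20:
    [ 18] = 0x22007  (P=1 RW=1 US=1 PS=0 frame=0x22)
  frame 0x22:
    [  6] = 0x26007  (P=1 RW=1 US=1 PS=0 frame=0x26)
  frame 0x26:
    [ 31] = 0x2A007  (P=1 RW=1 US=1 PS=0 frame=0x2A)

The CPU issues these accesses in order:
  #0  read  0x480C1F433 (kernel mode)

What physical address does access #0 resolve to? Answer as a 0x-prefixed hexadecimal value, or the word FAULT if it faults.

Walk each access:
#0 VA=0x480C1F433 (r,kernel):
  L0 @0x20[18] → 0x22007  P=1,RW=1,US=1,PS=0
  L1 @0x22[6] → 0x26007  P=1,RW=1,US=1,PS=0
  L2 @0x26[31] → 0x2A007  P=1,RW=1,US=1,PS=0
  ⇒ phys 0x2A433  [3 reads]

Access #0 PA: 0x2A433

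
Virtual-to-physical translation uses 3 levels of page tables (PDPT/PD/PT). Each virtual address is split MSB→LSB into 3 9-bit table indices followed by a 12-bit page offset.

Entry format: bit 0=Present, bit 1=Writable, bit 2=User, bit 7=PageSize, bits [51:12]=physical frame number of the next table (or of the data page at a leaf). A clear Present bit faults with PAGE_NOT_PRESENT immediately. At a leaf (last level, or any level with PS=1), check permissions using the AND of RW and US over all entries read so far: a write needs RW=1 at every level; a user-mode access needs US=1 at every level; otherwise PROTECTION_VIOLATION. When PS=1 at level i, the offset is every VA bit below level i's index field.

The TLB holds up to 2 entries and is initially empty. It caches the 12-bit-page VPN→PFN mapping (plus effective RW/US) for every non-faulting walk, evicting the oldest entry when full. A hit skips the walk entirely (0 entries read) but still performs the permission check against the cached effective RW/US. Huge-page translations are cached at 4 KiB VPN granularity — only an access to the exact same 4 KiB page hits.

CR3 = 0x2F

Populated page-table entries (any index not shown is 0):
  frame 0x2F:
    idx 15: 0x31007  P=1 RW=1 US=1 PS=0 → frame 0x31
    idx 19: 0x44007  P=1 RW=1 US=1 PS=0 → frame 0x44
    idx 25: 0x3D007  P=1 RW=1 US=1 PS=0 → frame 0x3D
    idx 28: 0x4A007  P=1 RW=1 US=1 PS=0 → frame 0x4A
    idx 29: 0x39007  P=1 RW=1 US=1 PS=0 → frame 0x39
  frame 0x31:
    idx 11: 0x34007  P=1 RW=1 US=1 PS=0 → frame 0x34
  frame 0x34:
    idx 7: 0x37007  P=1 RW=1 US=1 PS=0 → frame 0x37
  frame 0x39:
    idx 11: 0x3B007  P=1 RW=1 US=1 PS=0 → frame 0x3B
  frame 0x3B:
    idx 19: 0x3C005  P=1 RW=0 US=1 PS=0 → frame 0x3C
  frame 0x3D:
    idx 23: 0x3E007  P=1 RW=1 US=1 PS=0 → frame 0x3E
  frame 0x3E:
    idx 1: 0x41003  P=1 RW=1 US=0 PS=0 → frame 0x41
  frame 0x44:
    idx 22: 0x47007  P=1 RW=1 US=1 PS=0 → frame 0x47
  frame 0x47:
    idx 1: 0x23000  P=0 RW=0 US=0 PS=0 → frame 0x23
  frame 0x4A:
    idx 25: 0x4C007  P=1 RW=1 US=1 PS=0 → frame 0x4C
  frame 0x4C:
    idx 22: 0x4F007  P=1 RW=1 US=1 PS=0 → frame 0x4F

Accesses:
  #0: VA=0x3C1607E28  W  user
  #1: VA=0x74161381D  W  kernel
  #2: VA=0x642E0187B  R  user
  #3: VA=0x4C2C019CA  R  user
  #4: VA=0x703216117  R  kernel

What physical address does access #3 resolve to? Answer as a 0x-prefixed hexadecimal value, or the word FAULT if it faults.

Walk each access:
#0 VA=0x3C1607E28 (w,user):
  L0 @0x2F[15] → 0x31007  P=1,RW=1,US=1,PS=0
  L1 @0x31[11] → 0x34007  P=1,RW=1,US=1,PS=0
  L2 @0x34[7] → 0x37007  P=1,RW=1,US=1,PS=0
  ⇒ phys 0x37E28  [3 reads]
#1 VA=0x74161381D (w,kernel):
  L0 @0x2F[29] → 0x39007  P=1,RW=1,US=1,PS=0
  L1 @0x39[11] → 0x3B007  P=1,RW=1,US=1,PS=0
  L2 @0x3B[19] → 0x3C005  P=1,RW=0,US=1,PS=0
  → PROTECTION_VIOLATION  (3 entries read)
#2 VA=0x642E0187B (r,user):
  L0 @0x2F[25] → 0x3D007  P=1,RW=1,US=1,PS=0
  L1 @0x3D[23] → 0x3E007  P=1,RW=1,US=1,PS=0
  L2 @0x3E[1] → 0x41003  P=1,RW=1,US=0,PS=0
  → PROTECTION_VIOLATION  (3 entries read)
#3 VA=0x4C2C019CA (r,user):
  L0 @0x2F[19] → 0x44007  P=1,RW=1,US=1,PS=0
  L1 @0x44[22] → 0x47007  P=1,RW=1,US=1,PS=0
  L2 @0x47[1] → 0x23000  P=0,RW=0,US=0,PS=0
  → PAGE_NOT_PRESENT  (3 entries read)
#4 VA=0x703216117 (r,kernel):
  L0 @0x2F[28] → 0x4A007  P=1,RW=1,US=1,PS=0
  L1 @0x4A[25] → 0x4C007  P=1,RW=1,US=1,PS=0
  L2 @0x4C[22] → 0x4F007  P=1,RW=1,US=1,PS=0
  ⇒ phys 0x4F117  [3 reads]

Access #3 PA: FAULT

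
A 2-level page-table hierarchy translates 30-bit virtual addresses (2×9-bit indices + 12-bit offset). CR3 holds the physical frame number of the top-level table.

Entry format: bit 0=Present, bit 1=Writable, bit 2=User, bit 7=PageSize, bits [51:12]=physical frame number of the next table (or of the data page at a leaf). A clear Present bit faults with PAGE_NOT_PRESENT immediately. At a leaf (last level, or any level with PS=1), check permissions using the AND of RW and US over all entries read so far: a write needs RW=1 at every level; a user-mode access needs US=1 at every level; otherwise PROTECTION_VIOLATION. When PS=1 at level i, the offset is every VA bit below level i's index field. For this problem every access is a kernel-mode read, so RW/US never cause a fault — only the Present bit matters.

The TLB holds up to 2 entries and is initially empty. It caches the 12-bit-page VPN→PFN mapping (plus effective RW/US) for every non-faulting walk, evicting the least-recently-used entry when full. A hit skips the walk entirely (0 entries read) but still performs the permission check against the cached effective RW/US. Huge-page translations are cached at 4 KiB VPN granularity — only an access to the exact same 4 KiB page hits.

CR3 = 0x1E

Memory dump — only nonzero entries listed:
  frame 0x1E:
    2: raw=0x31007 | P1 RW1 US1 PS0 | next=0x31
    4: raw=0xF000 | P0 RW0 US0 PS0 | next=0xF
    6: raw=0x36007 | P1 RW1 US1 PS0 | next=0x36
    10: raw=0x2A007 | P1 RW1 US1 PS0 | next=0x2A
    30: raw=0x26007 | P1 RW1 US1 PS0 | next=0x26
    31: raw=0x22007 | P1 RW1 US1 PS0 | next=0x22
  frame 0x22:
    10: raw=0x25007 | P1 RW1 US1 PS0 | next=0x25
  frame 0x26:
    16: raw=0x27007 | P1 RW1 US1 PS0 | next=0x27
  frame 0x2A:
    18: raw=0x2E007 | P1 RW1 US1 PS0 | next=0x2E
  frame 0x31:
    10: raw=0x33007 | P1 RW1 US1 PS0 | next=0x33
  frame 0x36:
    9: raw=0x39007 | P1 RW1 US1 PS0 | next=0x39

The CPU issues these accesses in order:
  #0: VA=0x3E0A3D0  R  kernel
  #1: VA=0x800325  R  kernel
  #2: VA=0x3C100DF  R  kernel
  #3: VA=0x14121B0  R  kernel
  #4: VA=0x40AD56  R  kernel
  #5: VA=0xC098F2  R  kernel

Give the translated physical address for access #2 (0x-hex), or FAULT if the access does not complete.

Walk each access:
#0 VA=0x3E0A3D0 (r,kernel):
  [0] read 0x1E idx=31: raw=0x22007 flags P=1 W=1 U=1 S=0
  [1] read 0x22 idx=10: raw=0x25007 flags P=1 W=1 U=1 S=0
  ✓ 0x253D0  — 2 lookups
#1 VA=0x800325 (r,kernel):
  [0] read 0x1E idx=4: raw=0xF000 flags P=0 W=0 U=0 S=0
  ✗ PAGE_NOT_PRESENT  [1 reads]
#2 VA=0x3C100DF (r,kernel):
  [0] read 0x1E idx=30: raw=0x26007 flags P=1 W=1 U=1 S=0
  [1] read 0x26 idx=16: raw=0x27007 flags P=1 W=1 U=1 S=0
  ✓ 0x270DF  — 2 lookups
#3 VA=0x14121B0 (r,kernel):
  [0] read 0x1E idx=10: raw=0x2A007 flags P=1 W=1 U=1 S=0
  [1] read 0x2A idx=18: raw=0x2E007 flags P=1 W=1 U=1 S=0
  ✓ 0x2E1B0  — 2 lookups
#4 VA=0x40AD56 (r,kernel):
  [0] read 0x1E idx=2: raw=0x31007 flags P=1 W=1 U=1 S=0
  [1] read 0x31 idx=10: raw=0x33007 flags P=1 W=1 U=1 S=0
  ✓ 0x33D56  — 2 lookups
#5 VA=0xC098F2 (r,kernel):
  [0] read 0x1E idx=6: raw=0x36007 flags P=1 W=1 U=1 S=0
  [1] read 0x36 idx=9: raw=0x39007 flags P=1 W=1 U=1 S=0
  ✓ 0x398F2  — 2 lookups

Access #2 PA: 0x270DF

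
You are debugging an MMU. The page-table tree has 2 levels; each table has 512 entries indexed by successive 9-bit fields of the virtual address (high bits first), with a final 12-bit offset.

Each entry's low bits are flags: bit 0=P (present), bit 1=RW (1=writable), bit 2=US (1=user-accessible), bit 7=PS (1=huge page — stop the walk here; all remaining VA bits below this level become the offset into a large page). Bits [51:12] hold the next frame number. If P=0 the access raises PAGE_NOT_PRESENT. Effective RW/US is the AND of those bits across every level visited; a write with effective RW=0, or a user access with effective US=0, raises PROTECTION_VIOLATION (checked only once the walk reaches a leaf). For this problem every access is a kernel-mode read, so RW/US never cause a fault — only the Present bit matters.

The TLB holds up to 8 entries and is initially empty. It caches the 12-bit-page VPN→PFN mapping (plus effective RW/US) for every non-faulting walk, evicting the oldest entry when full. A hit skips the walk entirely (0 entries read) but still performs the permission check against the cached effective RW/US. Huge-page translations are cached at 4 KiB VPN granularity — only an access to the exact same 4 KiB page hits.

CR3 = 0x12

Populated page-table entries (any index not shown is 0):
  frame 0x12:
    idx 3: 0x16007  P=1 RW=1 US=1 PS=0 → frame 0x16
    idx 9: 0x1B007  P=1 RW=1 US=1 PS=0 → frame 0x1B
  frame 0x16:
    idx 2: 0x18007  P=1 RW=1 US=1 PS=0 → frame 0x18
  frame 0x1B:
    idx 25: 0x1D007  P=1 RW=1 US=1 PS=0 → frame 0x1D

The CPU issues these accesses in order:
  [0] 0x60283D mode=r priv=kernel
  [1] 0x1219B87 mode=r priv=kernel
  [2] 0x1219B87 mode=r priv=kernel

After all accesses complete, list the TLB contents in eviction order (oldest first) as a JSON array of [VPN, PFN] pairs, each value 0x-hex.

Walk each access:
#0 VA=0x60283D (r,kernel):
  L0 @0x12[3] → 0x16007  P=1,RW=1,US=1,PS=0
  L1 @0x16[2] → 0x18007  P=1,RW=1,US=1,PS=0
  ✓ 0x1883D  — 2 lookups
#1 VA=0x1219B87 (r,kernel):
  L0 @0x12[9] → 0x1B007  P=1,RW=1,US=1,PS=0
  L1 @0x1B[25] → 0x1D007  P=1,RW=1,US=1,PS=0
  ✓ 0x1DB87  — 2 lookups
#2 VA=0x1219B87 (r,kernel):
  TLB hit vpn=0x1219 → PA=0x1DB87

TLB: [["0x602", "0x18"], ["0x1219", "0x1D"]]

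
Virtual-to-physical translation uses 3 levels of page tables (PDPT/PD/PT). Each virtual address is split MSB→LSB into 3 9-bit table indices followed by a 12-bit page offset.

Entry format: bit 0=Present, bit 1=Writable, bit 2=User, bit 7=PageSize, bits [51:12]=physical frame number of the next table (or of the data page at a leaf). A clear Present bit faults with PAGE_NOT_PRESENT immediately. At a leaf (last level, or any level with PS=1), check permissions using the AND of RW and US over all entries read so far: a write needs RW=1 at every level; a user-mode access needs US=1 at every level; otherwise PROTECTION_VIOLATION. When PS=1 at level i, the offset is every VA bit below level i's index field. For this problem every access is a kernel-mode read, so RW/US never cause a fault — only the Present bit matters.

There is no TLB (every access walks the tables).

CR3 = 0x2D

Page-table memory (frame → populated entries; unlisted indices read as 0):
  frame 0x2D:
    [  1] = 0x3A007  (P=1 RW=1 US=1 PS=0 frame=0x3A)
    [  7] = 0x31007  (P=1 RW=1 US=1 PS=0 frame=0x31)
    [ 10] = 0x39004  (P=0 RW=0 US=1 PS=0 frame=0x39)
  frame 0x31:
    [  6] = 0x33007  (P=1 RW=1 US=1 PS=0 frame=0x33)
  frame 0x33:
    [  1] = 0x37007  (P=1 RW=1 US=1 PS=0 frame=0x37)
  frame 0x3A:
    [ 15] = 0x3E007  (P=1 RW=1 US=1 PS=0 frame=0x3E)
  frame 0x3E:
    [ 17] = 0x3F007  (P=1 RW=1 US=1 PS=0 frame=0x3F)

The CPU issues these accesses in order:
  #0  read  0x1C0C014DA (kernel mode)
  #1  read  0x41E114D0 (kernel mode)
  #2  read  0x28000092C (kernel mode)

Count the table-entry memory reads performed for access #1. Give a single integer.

Walk each access:
#0 VA=0x1C0C014DA (r,kernel):
  L0 @0x2D[7] → 0x31007  P=1,RW=1,US=1,PS=0
  L1 @0x31[6] → 0x33007  P=1,RW=1,US=1,PS=0
  L2 @0x33[1] → 0x37007  P=1,RW=1,US=1,PS=0
  → PA=0x374DA  (3 entries read)
#1 VA=0x41E114D0 (r,kernel):
  L0 @0x2D[1] → 0x3A007  P=1,RW=1,US=1,PS=0
  L1 @0x3A[15] → 0x3E007  P=1,RW=1,US=1,PS=0
  L2 @0x3E[17] → 0x3F007  P=1,RW=1,US=1,PS=0
  → PA=0x3F4D0  (3 entries read)
#2 VA=0x28000092C (r,kernel):
  L0 @0x2D[10] → 0x39004  P=0,RW=0,US=1,PS=0
  ⇒ fault: PAGE_NOT_PRESENT  — 1 lookups

Entries read for #1: 3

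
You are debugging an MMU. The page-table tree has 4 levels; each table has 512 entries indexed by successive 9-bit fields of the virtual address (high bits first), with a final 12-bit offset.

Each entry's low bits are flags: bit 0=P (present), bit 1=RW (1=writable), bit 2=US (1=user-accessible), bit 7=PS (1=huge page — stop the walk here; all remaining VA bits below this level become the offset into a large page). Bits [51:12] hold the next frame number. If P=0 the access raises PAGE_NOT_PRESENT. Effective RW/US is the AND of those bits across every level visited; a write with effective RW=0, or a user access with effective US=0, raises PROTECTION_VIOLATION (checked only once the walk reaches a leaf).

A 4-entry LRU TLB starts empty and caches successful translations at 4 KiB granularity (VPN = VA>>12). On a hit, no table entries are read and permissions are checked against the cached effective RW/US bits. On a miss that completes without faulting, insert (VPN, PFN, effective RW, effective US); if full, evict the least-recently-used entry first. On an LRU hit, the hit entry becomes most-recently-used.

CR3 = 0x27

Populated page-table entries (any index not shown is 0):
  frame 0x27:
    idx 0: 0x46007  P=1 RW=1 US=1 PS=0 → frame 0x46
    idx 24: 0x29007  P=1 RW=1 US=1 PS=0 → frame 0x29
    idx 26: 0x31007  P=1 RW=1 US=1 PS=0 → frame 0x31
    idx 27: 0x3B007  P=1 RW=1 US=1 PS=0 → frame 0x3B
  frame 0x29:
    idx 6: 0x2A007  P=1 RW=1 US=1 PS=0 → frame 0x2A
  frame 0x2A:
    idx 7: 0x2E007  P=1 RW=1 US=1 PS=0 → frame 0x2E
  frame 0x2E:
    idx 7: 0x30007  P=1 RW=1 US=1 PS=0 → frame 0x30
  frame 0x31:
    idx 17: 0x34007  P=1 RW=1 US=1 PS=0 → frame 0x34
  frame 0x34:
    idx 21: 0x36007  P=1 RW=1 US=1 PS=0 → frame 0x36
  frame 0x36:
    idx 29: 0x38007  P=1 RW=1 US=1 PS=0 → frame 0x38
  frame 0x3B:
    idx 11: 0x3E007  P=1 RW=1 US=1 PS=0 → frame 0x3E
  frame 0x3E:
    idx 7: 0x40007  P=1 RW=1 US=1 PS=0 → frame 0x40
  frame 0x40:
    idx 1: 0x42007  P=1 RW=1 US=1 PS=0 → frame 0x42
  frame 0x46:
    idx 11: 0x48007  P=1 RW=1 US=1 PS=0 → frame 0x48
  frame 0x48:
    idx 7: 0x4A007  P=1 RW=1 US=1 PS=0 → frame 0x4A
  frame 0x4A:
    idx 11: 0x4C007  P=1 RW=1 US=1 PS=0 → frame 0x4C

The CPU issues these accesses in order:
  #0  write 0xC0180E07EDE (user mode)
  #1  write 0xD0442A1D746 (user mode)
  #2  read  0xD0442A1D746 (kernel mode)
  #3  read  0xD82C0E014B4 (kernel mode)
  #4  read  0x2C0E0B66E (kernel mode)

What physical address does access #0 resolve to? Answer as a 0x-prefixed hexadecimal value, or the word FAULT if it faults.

Trace:
#0 VA=0xC0180E07EDE (w,user):
  L0: frame=0x27 idx=24 entry=0x29007 [P=1 RW=1 US=1 PS=0]
  L1: frame=0x29 idx=6 entry=0x2A007 [P=1 RW=1 US=1 PS=0]
  L2: frame=0x2A idx=7 entry=0x2E007 [P=1 RW=1 US=1 PS=0]
  L3: frame=0x2E idx=7 entry=0x30007 [P=1 RW=1 US=1 PS=0]
  ⇒ phys 0x30EDE  [4 reads]
#1 VA=0xD0442A1D746 (w,user):
  L0: frame=0x27 idx=26 entry=0x31007 [P=1 RW=1 US=1 PS=0]
  L1: frame=0x31 idx=17 entry=0x34007 [P=1 RW=1 US=1 PS=0]
  L2: frame=0x34 idx=21 entry=0x36007 [P=1 RW=1 US=1 PS=0]
  L3: frame=0x36 idx=29 entry=0x38007 [P=1 RW=1 US=1 PS=0]
  ⇒ phys 0x38746  [4 reads]
#2 VA=0xD0442A1D746 (r,kernel):
  TLB hit vpn=0xD0442A1D → PA=0x38746
#3 VA=0xD82C0E014B4 (r,kernel):
  L0: frame=0x27 idx=27 entry=0x3B007 [P=1 RW=1 US=1 PS=0]
  L1: frame=0x3B idx=11 entry=0x3E007 [P=1 RW=1 US=1 PS=0]
  L2: frame=0x3E idx=7 entry=0x40007 [P=1 RW=1 US=1 PS=0]
  L3: frame=0x40 idx=1 entry=0x42007 [P=1 RW=1 US=1 PS=0]
  ⇒ phys 0x424B4  [4 reads]
#4 VA=0x2C0E0B66E (r,kernel):
  L0: frame=0x27 idx=0 entry=0x46007 [P=1 RW=1 US=1 PS=0]
  L1: frame=0x46 idx=11 entry=0x48007 [P=1 RW=1 US=1 PS=0]
  L2: frame=0x48 idx=7 entry=0x4A007 [P=1 RW=1 US=1 PS=0]
  L3: frame=0x4A idx=11 entry=0x4C007 [P=1 RW=1 US=1 PS=0]
  ⇒ phys 0x4C66E  [4 reads]

Access #0 PA: 0x30EDE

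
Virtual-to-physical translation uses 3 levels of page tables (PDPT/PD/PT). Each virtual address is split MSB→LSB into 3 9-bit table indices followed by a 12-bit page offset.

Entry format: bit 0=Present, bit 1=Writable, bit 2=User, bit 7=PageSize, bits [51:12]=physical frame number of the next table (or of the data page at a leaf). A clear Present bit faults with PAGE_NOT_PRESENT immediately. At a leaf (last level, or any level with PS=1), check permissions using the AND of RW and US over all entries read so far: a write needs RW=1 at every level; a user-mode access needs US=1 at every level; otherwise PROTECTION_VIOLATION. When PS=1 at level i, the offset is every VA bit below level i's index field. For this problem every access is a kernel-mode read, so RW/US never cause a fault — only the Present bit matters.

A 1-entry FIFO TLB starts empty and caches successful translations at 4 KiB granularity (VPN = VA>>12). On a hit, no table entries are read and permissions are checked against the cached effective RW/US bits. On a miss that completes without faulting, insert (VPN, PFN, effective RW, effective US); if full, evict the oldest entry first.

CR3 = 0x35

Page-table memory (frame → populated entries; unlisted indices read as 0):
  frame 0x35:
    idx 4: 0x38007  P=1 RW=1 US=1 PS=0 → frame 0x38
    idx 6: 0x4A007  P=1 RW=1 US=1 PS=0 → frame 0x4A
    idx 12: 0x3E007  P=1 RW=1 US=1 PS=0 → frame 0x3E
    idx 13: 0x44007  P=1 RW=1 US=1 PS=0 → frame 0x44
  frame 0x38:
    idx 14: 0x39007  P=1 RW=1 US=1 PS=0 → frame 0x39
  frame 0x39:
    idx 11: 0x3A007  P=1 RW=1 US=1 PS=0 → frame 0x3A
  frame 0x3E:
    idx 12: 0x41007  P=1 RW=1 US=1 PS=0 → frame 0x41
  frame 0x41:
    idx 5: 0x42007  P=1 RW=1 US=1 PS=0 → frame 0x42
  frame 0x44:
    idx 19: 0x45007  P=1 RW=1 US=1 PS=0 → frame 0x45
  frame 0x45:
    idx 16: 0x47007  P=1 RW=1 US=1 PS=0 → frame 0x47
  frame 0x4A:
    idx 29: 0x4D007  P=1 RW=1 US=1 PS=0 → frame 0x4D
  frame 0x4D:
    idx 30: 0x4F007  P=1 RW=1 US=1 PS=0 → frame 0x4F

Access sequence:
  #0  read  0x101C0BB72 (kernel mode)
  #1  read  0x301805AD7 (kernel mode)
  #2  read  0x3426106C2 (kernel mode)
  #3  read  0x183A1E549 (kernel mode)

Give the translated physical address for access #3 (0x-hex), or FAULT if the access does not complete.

Per-access translation:
#0 VA=0x101C0BB72 (r,kernel):
  lvl0: tbl 0x35, slot 4 ⇒ 0x38007 (P1/RW1/US1/PS0)
  lvl1: tbl 0x38, slot 14 ⇒ 0x39007 (P1/RW1/US1/PS0)
  lvl2: tbl 0x39, slot 11 ⇒ 0x3A007 (P1/RW1/US1/PS0)
  ✓ 0x3AB72  — 3 lookups
#1 VA=0x301805AD7 (r,kernel):
  lvl0: tbl 0x35, slot 12 ⇒ 0x3E007 (P1/RW1/US1/PS0)
  lvl1: tbl 0x3E, slot 12 ⇒ 0x41007 (P1/RW1/US1/PS0)
  lvl2: tbl 0x41, slot 5 ⇒ 0x42007 (P1/RW1/US1/PS0)
  ✓ 0x42AD7  — 3 lookups
#2 VA=0x3426106C2 (r,kernel):
  lvl0: tbl 0x35, slot 13 ⇒ 0x44007 (P1/RW1/US1/PS0)
  lvl1: tbl 0x44, slot 19 ⇒ 0x45007 (P1/RW1/US1/PS0)
  lvl2: tbl 0x45, slot 16 ⇒ 0x47007 (P1/RW1/US1/PS0)
  ✓ 0x476C2  — 3 lookups
#3 VA=0x183A1E549 (r,kernel):
  lvl0: tbl 0x35, slot 6 ⇒ 0x4A007 (P1/RW1/US1/PS0)
  lvl1: tbl 0x4A, slot 29 ⇒ 0x4D007 (P1/RW1/US1/PS0)
  lvl2: tbl 0x4D, slot 30 ⇒ 0x4F007 (P1/RW1/US1/PS0)
  ✓ 0x4F549  — 3 lookups

Access #3 PA: 0x4F549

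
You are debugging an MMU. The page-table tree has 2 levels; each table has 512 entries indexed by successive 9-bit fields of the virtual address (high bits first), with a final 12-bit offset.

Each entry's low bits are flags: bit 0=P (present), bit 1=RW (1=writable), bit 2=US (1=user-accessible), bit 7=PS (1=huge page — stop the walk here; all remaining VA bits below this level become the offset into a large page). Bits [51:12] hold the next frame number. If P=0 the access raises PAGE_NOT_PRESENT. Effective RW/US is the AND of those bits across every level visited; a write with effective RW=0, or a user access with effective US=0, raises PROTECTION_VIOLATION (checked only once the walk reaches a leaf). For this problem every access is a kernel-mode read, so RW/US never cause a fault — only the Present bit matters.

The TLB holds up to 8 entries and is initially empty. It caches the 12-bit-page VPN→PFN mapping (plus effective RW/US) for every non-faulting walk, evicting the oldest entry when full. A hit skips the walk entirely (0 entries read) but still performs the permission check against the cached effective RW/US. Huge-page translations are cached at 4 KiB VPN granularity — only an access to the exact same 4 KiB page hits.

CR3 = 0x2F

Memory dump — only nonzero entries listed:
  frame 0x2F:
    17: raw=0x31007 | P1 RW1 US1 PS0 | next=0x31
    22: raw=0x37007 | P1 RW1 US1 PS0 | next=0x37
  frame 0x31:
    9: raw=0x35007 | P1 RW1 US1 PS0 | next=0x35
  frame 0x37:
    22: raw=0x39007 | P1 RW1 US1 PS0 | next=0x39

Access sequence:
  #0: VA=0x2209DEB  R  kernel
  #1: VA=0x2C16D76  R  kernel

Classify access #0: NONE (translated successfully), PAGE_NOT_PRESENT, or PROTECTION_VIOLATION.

Per-access translation:
#0 VA=0x2209DEB (r,kernel):
  L0 @0x2F[17] → 0x31007  P=1,RW=1,US=1,PS=0
  L1 @0x31[9] → 0x35007  P=1,RW=1,US=1,PS=0
  ✓ 0x35DEB  — 2 lookups
#1 VA=0x2C16D76 (r,kernel):
  L0 @0x2F[22] → 0x37007  P=1,RW=1,US=1,PS=0
  L1 @0x37[22] → 0x39007  P=1,RW=1,US=1,PS=0
  ✓ 0x39D76  — 2 lookups

Access #0 fault: NONE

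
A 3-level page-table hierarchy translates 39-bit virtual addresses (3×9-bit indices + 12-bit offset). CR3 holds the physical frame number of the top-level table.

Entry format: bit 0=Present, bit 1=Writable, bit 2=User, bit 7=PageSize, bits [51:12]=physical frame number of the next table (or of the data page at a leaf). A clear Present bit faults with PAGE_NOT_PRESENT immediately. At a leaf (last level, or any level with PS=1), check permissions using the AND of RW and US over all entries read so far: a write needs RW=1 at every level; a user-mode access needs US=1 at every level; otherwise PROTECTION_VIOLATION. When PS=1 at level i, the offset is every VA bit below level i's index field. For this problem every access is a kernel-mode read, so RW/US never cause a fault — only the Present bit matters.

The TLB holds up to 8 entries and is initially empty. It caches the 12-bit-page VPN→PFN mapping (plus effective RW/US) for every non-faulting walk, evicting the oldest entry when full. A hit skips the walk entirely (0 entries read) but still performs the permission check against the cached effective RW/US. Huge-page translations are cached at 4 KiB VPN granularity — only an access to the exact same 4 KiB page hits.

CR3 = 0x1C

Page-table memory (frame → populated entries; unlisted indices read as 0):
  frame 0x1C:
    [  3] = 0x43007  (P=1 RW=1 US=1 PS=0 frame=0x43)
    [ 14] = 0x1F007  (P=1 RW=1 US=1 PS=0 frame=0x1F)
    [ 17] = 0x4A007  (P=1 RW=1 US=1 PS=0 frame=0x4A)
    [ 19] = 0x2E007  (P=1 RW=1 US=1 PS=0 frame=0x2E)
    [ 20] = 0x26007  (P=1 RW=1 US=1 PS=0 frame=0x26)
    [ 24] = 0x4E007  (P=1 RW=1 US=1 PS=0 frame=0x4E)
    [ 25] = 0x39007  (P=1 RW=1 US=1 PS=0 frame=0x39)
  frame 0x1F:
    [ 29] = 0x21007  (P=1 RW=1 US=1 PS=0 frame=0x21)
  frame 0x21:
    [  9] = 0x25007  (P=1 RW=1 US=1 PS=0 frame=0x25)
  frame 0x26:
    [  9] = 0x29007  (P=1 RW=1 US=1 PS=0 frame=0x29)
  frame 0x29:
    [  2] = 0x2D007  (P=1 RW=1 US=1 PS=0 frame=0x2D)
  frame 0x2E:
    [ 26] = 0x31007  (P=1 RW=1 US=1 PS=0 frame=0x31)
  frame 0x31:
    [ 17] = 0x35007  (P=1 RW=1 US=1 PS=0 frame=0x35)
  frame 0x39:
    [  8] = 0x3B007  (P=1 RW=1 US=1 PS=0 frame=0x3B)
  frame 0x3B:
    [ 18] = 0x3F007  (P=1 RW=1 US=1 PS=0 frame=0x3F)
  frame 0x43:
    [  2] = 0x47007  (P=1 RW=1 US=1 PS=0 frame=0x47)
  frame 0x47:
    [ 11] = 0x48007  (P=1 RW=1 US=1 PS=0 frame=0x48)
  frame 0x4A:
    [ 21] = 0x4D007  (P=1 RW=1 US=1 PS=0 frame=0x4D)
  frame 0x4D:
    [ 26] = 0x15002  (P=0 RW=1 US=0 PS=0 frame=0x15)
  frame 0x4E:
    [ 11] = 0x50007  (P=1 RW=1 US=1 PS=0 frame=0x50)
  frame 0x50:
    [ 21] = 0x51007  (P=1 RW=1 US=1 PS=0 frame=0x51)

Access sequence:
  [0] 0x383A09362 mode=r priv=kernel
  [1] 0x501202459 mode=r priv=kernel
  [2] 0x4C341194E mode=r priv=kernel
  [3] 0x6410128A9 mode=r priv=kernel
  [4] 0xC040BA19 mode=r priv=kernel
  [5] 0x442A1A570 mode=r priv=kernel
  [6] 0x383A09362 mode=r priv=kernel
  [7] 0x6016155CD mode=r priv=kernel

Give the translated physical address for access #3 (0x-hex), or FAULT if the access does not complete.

Walk each access:
#0 VA=0x383A09362 (r,kernel):
  L0: frame=0x1C idx=14 entry=0x1F007 [P=1 RW=1 US=1 PS=0]
  L1: frame=0x1F idx=29 entry=0x21007 [P=1 RW=1 US=1 PS=0]
  L2: frame=0x21 idx=9 entry=0x25007 [P=1 RW=1 US=1 PS=0]
  → PA=0x25362  (3 entries read)
#1 VA=0x501202459 (r,kernel):
  L0: frame=0x1C idx=20 entry=0x26007 [P=1 RW=1 US=1 PS=0]
  L1: frame=0x26 idx=9 entry=0x29007 [P=1 RW=1 US=1 PS=0]
  L2: frame=0x29 idx=2 entry=0x2D007 [P=1 RW=1 US=1 PS=0]
  → PA=0x2D459  (3 entries read)
#2 VA=0x4C341194E (r,kernel):
  L0: frame=0x1C idx=19 entry=0x2E007 [P=1 RW=1 US=1 PS=0]
  L1: frame=0x2E idx=26 entry=0x31007 [P=1 RW=1 US=1 PS=0]
  L2: frame=0x31 idx=17 entry=0x35007 [P=1 RW=1 US=1 PS=0]
  → PA=0x3594E  (3 entries read)
#3 VA=0x6410128A9 (r,kernel):
  L0: frame=0x1C idx=25 entry=0x39007 [P=1 RW=1 US=1 PS=0]
  L1: frame=0x39 idx=8 entry=0x3B007 [P=1 RW=1 US=1 PS=0]
  L2: frame=0x3B idx=18 entry=0x3F007 [P=1 RW=1 US=1 PS=0]
  → PA=0x3F8A9  (3 entries read)
#4 VA=0xC040BA19 (r,kernel):
  L0: frame=0x1C idx=3 entry=0x43007 [P=1 RW=1 US=1 PS=0]
  L1: frame=0x43 idx=2 entry=0x47007 [P=1 RW=1 US=1 PS=0]
  L2: frame=0x47 idx=11 entry=0x48007 [P=1 RW=1 US=1 PS=0]
  → PA=0x48A19  (3 entries read)
#5 VA=0x442A1A570 (r,kernel):
  L0: frame=0x1C idx=17 entry=0x4A007 [P=1 RW=1 US=1 PS=0]
  L1: frame=0x4A idx=21 entry=0x4D007 [P=1 RW=1 US=1 PS=0]
  L2: frame=0x4D idx=26 entry=0x15002 [P=0 RW=1 US=0 PS=0]
  ✗ PAGE_NOT_PRESENT  [3 reads]
#6 VA=0x383A09362 (r,kernel):
  TLB hit vpn=0x383A09 → PA=0x25362
#7 VA=0x6016155CD (r,kernel):
  L0: frame=0x1C idx=24 entry=0x4E007 [P=1 RW=1 US=1 PS=0]
  L1: frame=0x4E idx=11 entry=0x50007 [P=1 RW=1 US=1 PS=0]
  L2: frame=0x50 idx=21 entry=0x51007 [P=1 RW=1 US=1 PS=0]
  → PA=0x515CD  (3 entries read)

Access #3 PA: 0x3F8A9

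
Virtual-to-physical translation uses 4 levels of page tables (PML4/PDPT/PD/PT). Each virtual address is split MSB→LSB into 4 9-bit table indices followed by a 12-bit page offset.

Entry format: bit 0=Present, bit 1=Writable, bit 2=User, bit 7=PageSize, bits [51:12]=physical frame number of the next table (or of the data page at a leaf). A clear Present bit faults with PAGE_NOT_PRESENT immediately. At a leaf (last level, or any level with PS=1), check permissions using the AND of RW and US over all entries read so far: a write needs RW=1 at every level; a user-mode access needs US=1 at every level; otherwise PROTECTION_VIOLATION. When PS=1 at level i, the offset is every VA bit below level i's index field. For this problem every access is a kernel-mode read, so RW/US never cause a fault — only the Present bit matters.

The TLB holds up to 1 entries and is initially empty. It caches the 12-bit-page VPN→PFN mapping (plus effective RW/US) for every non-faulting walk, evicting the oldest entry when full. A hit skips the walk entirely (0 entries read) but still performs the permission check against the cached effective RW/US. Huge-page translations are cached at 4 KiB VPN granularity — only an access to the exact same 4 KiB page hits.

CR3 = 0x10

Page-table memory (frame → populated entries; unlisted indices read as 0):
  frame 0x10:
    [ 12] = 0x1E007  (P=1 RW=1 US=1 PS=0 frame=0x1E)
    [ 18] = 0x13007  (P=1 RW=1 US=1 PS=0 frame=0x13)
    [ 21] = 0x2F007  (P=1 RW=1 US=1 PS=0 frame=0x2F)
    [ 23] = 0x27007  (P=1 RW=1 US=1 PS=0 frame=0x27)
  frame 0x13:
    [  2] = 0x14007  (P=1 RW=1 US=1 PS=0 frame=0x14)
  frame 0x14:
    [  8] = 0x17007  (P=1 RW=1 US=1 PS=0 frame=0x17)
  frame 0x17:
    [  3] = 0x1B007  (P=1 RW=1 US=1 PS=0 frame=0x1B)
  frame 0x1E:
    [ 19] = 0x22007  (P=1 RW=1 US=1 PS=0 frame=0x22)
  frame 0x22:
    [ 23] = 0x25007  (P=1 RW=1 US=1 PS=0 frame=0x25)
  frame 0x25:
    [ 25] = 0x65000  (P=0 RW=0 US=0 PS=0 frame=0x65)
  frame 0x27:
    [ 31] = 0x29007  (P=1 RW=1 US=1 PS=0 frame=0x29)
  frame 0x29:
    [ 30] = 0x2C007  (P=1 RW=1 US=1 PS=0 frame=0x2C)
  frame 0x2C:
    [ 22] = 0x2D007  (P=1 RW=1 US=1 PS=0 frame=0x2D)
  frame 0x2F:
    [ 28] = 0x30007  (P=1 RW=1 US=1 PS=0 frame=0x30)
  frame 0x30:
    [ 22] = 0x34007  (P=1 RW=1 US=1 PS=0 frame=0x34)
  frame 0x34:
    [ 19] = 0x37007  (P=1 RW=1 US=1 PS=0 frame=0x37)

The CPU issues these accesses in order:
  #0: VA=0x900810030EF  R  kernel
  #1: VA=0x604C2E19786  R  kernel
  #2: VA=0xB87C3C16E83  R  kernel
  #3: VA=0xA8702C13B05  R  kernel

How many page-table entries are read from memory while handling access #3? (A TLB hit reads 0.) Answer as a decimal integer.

Trace:
#0 VA=0x900810030EF (r,kernel):
  L0 @0x10[18] → 0x13007  P=1,RW=1,US=1,PS=0
  L1 @0x13[2] → 0x14007  P=1,RW=1,US=1,PS=0
  L2 @0x14[8] → 0x17007  P=1,RW=1,US=1,PS=0
  L3 @0x17[3] → 0x1B007  P=1,RW=1,US=1,PS=0
  ⇒ phys 0x1B0EF  [4 reads]
#1 VA=0x604C2E19786 (r,kernel):
  L0 @0x10[12] → 0x1E007  P=1,RW=1,US=1,PS=0
  L1 @0x1E[19] → 0x22007  P=1,RW=1,US=1,PS=0
  L2 @0x22[23] → 0x25007  P=1,RW=1,US=1,PS=0
  L3 @0x25[25] → 0x65000  P=0,RW=0,US=0,PS=0
  ✗ PAGE_NOT_PRESENT  [4 reads]
#2 VA=0xB87C3C16E83 (r,kernel):
  L0 @0x10[23] → 0x27007  P=1,RW=1,US=1,PS=0
  L1 @0x27[31] → 0x29007  P=1,RW=1,US=1,PS=0
  L2 @0x29[30] → 0x2C007  P=1,RW=1,US=1,PS=0
  L3 @0x2C[22] → 0x2D007  P=1,RW=1,US=1,PS=0
  ⇒ phys 0x2DE83  [4 reads]
#3 VA=0xA8702C13B05 (r,kernel):
  L0 @0x10[21] → 0x2F007  P=1,RW=1,US=1,PS=0
  L1 @0x2F[28] → 0x30007  P=1,RW=1,US=1,PS=0
  L2 @0x30[22] → 0x34007  P=1,RW=1,US=1,PS=0
  L3 @0x34[19] → 0x37007  P=1,RW=1,US=1,PS=0
  ⇒ phys 0x37B05  [4 reads]

Entries read for #3: 4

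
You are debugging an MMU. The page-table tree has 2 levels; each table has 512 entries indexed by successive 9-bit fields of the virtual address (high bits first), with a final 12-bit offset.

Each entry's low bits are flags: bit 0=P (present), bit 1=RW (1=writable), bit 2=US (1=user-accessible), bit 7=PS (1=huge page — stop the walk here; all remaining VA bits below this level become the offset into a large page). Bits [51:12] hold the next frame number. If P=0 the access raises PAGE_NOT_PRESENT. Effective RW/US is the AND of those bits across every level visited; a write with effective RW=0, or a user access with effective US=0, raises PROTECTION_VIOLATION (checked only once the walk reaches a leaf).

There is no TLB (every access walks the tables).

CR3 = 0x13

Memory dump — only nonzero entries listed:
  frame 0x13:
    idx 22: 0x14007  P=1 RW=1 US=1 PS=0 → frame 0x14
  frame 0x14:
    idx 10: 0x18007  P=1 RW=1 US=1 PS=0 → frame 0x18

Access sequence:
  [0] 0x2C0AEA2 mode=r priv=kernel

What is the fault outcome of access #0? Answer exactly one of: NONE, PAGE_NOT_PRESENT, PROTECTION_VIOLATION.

Walk each access:
#0 VA=0x2C0AEA2 (r,kernel):
  lvl0: tbl 0x13, slot 22 ⇒ 0x14007 (P1/RW1/US1/PS0)
  lvl1: tbl 0x14, slot 10 ⇒ 0x18007 (P1/RW1/US1/PS0)
  ⇒ phys 0x18EA2  [2 reads]

Access #0 fault: NONE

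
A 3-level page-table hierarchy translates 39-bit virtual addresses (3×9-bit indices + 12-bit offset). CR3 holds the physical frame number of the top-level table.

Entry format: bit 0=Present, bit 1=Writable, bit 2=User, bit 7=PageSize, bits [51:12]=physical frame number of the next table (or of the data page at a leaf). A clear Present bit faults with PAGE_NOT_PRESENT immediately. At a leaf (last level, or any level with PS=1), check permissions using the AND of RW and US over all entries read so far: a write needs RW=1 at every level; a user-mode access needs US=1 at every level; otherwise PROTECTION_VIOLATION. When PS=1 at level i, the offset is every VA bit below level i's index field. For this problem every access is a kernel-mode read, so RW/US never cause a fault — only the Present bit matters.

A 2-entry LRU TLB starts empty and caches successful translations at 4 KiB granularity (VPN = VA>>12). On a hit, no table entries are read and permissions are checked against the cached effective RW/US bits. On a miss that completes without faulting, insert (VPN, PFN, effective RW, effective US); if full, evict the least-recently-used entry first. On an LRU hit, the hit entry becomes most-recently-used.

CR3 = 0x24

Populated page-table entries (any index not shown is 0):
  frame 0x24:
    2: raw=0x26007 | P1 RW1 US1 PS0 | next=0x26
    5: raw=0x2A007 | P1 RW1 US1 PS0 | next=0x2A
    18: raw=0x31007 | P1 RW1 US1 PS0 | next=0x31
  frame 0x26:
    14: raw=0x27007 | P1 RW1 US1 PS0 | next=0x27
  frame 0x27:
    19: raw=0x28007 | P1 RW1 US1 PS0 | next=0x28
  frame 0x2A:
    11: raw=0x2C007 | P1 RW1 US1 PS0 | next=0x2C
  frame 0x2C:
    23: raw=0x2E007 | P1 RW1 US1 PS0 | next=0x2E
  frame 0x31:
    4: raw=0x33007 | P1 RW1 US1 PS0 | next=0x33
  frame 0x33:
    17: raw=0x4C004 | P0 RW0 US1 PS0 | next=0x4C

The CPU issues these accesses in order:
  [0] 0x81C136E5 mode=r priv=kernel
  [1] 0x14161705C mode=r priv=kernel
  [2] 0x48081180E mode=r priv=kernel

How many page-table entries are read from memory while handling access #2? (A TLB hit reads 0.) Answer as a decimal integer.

Trace:
#0 VA=0x81C136E5 (r,kernel):
  [0] read 0x24 idx=2: raw=0x26007 flags P=1 W=1 U=1 S=0
  [1] read 0x26 idx=14: raw=0x27007 flags P=1 W=1 U=1 S=0
  [2] read 0x27 idx=19: raw=0x28007 flags P=1 W=1 U=1 S=0
  → PA=0x286E5  (3 entries read)
#1 VA=0x14161705C (r,kernel):
  [0] read 0x24 idx=5: raw=0x2A007 flags P=1 W=1 U=1 S=0
  [1] read 0x2A idx=11: raw=0x2C007 flags P=1 W=1 U=1 S=0
  [2] read 0x2C idx=23: raw=0x2E007 flags P=1 W=1 U=1 S=0
  → PA=0x2E05C  (3 entries read)
#2 VA=0x48081180E (r,kernel):
  [0] read 0x24 idx=18: raw=0x31007 flags P=1 W=1 U=1 S=0
  [1] read 0x31 idx=4: raw=0x33007 flags P=1 W=1 U=1 S=0
  [2] read 0x33 idx=17: raw=0x4C004 flags P=0 W=0 U=1 S=0
  ✗ PAGE_NOT_PRESENT  [3 reads]

Entries read for #2: 3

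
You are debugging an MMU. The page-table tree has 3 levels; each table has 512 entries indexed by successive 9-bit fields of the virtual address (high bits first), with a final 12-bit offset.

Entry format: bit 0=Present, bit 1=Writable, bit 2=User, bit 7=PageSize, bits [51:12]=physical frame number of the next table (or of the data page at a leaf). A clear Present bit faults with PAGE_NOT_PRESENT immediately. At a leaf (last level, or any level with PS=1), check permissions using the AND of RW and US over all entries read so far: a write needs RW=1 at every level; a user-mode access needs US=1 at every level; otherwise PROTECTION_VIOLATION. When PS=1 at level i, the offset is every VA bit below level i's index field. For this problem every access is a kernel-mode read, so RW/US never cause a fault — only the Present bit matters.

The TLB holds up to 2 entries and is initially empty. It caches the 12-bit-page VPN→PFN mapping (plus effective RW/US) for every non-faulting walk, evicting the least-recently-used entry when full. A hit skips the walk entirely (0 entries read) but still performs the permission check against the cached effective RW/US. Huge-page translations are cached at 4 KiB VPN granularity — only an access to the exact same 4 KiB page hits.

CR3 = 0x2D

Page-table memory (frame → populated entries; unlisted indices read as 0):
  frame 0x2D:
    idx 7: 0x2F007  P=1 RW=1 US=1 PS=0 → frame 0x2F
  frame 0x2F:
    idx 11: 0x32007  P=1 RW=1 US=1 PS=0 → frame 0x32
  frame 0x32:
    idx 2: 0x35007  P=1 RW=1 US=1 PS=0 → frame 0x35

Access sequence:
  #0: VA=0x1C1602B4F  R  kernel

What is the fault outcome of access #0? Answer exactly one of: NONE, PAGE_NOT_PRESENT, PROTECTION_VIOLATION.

Walk each access:
#0 VA=0x1C1602B4F (r,kernel):
  L0: frame=0x2D idx=7 entry=0x2F007 [P=1 RW=1 US=1 PS=0]
  L1: frame=0x2F idx=11 entry=0x32007 [P=1 RW=1 US=1 PS=0]
  L2: frame=0x32 idx=2 entry=0x35007 [P=1 RW=1 US=1 PS=0]
  → PA=0x35B4F  (3 entries read)

Access #0 fault: NONE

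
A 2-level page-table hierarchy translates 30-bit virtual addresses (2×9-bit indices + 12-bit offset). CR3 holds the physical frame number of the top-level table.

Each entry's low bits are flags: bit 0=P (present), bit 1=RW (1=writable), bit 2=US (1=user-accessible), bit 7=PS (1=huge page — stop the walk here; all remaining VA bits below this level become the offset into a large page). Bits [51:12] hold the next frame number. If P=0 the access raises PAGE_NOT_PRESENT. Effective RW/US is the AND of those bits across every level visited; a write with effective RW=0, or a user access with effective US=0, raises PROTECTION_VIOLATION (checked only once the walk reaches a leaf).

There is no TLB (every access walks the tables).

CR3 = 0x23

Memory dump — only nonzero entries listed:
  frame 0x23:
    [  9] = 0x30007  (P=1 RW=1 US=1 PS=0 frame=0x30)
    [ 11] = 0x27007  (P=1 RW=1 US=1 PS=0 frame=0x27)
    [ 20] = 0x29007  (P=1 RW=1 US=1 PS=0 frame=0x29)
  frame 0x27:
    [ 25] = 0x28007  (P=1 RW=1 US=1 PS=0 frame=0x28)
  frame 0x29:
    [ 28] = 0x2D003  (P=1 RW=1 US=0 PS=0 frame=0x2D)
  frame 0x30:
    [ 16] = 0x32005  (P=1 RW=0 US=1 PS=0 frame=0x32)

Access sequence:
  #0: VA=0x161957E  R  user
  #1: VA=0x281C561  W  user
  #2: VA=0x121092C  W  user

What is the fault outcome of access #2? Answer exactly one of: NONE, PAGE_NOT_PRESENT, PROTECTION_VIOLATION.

Per-access translation:
#0 VA=0x161957E (r,user):
  L0: frame=0x23 idx=11 entry=0x27007 [P=1 RW=1 US=1 PS=0]
  L1: frame=0x27 idx=25 entry=0x28007 [P=1 RW=1 US=1 PS=0]
  ✓ 0x2857E  — 2 lookups
#1 VA=0x281C561 (w,user):
  L0: frame=0x23 idx=20 entry=0x29007 [P=1 RW=1 US=1 PS=0]
  L1: frame=0x29 idx=28 entry=0x2D003 [P=1 RW=1 US=0 PS=0]
  ✗ PROTECTION_VIOLATION  [2 reads]
#2 VA=0x121092C (w,user):
  L0: frame=0x23 idx=9 entry=0x30007 [P=1 RW=1 US=1 PS=0]
  L1: frame=0x30 idx=16 entry=0x32005 [P=1 RW=0 US=1 PS=0]
  ✗ PROTECTION_VIOLATION  [2 reads]

Access #2 fault: PROTECTION_VIOLATION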